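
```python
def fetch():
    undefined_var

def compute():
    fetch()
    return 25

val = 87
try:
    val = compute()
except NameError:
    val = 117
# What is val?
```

Step-by-step execution trace:
1. val starts at 87.
2. try: `compute()` calls `fetch()`.
3. `fetch()` evaluates `undefined_var`, which raises NameError; it propagates through compute (uncaught).
4. `return 25` in compute is not reached; the assignment to val does not complete.
5. `except NameError` matches → val = 117.
Result: 117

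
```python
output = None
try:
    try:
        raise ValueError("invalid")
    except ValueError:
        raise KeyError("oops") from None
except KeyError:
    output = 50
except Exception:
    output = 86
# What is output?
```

Step-by-step execution trace:
1. Inner try raises ValueError; inner `except ValueError` catches it.
2. `raise KeyError(...) from None` raises KeyError (from None suppresses __context__, but the active exception is still KeyError).
3. Outer `except KeyError` matches → output = 50.
4. `except Exception` is not reached.
Result: 50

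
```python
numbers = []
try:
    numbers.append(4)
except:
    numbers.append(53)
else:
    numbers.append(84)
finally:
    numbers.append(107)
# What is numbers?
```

Step-by-step execution trace:
1. try: `numbers.append(4)` → numbers = [4]. No exception raised.
2. `except` is skipped.
3. `else` runs: `numbers.append(84)` → numbers = [4, 84].
4. `finally` always runs: `numbers.append(107)` → numbers = [4, 84, 107].
Result: [4, 84, 107]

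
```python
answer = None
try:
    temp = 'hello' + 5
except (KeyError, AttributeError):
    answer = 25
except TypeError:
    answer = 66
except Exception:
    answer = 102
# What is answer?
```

Step-by-step execution trace:
1. `temp = 'hello' + 5` raises TypeError.
2. `except (KeyError, AttributeError)` does not match TypeError; skipped.
3. `except TypeError` matches (exact type match) → answer = 66.
4. `except Exception` is not reached.
Result: 66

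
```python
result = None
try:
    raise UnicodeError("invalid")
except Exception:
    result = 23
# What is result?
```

Step-by-step execution trace:
1. `raise UnicodeError(...)` raises UnicodeError.
2. `except Exception` matches (UnicodeError is a subclass of Exception) → result = 23.
Result: 23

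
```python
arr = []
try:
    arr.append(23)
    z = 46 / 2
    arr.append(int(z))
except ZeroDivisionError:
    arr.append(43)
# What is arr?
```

Step-by-step execution trace:
1. try: `arr.append(23)` → arr = [23].
2. `z = 46 / 2` → z = 23.0. No exception raised.
3. `arr.append(int(z))` → arr = [23, 23].
4. `except ZeroDivisionError` is skipped (no exception was raised).
Result: [23, 23]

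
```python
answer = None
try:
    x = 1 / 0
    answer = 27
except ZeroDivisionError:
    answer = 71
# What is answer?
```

Step-by-step execution trace:
1. `x = 1 / 0` raises ZeroDivisionError.
2. `answer = 27` is not reached.
3. `except ZeroDivisionError` matches → answer = 71.
Result: 71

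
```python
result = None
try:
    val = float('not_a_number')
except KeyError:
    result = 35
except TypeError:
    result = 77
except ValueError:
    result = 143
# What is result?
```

Step-by-step execution trace:
1. `val = float('not_a_number')` raises ValueError.
2. `except KeyError` does not match ValueError; skipped.
3. `except TypeError` does not match ValueError; skipped.
4. `except ValueError` matches → result = 143.
Result: 143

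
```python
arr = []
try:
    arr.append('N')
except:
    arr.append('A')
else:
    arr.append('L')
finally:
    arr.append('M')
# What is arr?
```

Step-by-step execution trace:
1. try: `arr.append('N')` → arr = ['N']. No exception raised.
2. `except` is skipped.
3. `else` runs: `arr.append('L')` → arr = ['N', 'L'].
4. `finally` always runs: `arr.append('M')` → arr = ['N', 'L', 'M'].
Result: ['N', 'L', 'M']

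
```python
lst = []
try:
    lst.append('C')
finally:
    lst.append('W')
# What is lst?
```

Step-by-step execution trace:
1. try: `lst.append('C')` → lst = ['C'].
2. The try body completes without raising.
3. finally always runs: `lst.append('W')` → lst = ['C', 'W'].
Result: ['C', 'W']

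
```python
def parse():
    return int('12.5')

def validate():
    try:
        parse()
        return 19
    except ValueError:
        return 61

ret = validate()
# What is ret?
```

Step-by-step execution trace:
1. `validate()` calls `parse()`.
2. `parse()` evaluates `int('12.5')`, which raises ValueError; it propagates to the caller.
3. `return 19` is not reached.
4. `except ValueError` in validate matches → returns 61.
5. ret = 61.
Result: 61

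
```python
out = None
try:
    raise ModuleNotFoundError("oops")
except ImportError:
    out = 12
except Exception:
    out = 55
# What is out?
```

Step-by-step execution trace:
1. `raise ModuleNotFoundError(...)` raises ModuleNotFoundError.
2. `except ImportError` matches (ModuleNotFoundError is a subclass of ImportError) → out = 12.
3. `except Exception` is not reached.
Result: 12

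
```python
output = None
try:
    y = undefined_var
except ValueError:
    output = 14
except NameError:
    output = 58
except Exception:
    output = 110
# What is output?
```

Step-by-step execution trace:
1. `y = undefined_var` raises NameError.
2. `except ValueError` does not match NameError; skipped.
3. `except NameError` matches → output = 58.
4. Remaining except clauses are skipped.
Result: 58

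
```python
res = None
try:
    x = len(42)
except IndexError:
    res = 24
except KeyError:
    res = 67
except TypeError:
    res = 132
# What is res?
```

Step-by-step execution trace:
1. `x = len(42)` raises TypeError.
2. `except IndexError` does not match TypeError; skipped.
3. `except KeyError` does not match TypeError; skipped.
4. `except TypeError` matches → res = 132.
Result: 132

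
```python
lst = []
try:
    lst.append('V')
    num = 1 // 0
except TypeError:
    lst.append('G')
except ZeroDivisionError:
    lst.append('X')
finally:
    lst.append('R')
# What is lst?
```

Step-by-step execution trace:
1. try: `lst.append('V')` → lst = ['V'].
2. `num = 1 // 0` raises ZeroDivisionError.
3. `except TypeError` does not match ZeroDivisionError; skipped.
4. `except ZeroDivisionError` matches → `lst.append('X')` → lst = ['V', 'X'].
5. finally always runs: `lst.append('R')` → lst = ['V', 'X', 'R'].
Result: ['V', 'X', 'R']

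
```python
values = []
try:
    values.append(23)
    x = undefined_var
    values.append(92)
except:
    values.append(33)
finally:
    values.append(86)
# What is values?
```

Step-by-step execution trace:
1. try: `values.append(23)` → values = [23].
2. `x = undefined_var` raises NameError; `values.append(92)` is not reached.
3. bare `except` matches → `values.append(33)` → values = [23, 33].
4. finally always runs: `values.append(86)` → values = [23, 33, 86].
Result: [23, 33, 86]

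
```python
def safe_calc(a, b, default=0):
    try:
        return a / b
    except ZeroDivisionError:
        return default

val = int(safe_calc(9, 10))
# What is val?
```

Step-by-step execution trace:
1. `safe_calc(9, 10)` enters try: `return 9 / 10` → returns 0.9. No exception raised.
2. `except ZeroDivisionError` is skipped.
3. `int(0.9)` → 0 → val = 0.
Result: 0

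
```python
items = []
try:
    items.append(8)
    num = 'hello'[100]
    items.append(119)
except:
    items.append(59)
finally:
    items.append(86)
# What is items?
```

Step-by-step execution trace:
1. try: `items.append(8)` → items = [8].
2. `num = 'hello'[100]` raises IndexError; `items.append(119)` is not reached.
3. bare `except` matches → `items.append(59)` → items = [8, 59].
4. finally always runs: `items.append(86)` → items = [8, 59, 86].
Result: [8, 59, 86]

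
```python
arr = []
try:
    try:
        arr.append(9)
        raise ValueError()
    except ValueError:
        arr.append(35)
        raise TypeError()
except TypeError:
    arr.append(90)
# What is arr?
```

Step-by-step execution trace:
1. Inner try: `arr.append(9)` → arr = [9].
2. `raise ValueError()` raises ValueError.
3. Inner `except ValueError` matches → `arr.append(35)` → arr = [9, 35].
4. `raise TypeError()` raises TypeError; propagates to outer try.
5. Outer `except TypeError` matches → `arr.append(90)` → arr = [9, 35, 90].
Result: [9, 35, 90]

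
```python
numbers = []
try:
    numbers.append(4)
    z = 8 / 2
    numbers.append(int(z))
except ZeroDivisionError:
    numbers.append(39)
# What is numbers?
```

Step-by-step execution trace:
1. try: `numbers.append(4)` → numbers = [4].
2. `z = 8 / 2` → z = 4.0. No exception raised.
3. `numbers.append(int(z))` → numbers = [4, 4].
4. `except ZeroDivisionError` is skipped (no exception was raised).
Result: [4, 4]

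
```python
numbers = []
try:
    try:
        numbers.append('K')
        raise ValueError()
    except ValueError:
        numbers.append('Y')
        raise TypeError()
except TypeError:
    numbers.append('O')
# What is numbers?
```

Step-by-step execution trace:
1. Inner try: `numbers.append('K')` → numbers = ['K'].
2. `raise ValueError()` raises ValueError.
3. Inner `except ValueError` matches → `numbers.append('Y')` → numbers = ['K', 'Y'].
4. `raise TypeError()` raises TypeError; propagates to outer try.
5. Outer `except TypeError` matches → `numbers.append('O')` → numbers = ['K', 'Y', 'O'].
Result: ['K', 'Y', 'O']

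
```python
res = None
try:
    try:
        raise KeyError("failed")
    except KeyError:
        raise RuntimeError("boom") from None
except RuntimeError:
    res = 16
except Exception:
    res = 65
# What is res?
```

Step-by-step execution trace:
1. Inner try raises KeyError; inner `except KeyError` catches it.
2. `raise RuntimeError(...) from None` raises RuntimeError (from None suppresses __context__, but the active exception is still RuntimeError).
3. Outer `except RuntimeError` matches → res = 16.
4. `except Exception` is not reached.
Result: 16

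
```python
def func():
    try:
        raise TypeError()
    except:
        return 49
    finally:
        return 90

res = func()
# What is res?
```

Step-by-step execution trace:
1. `func()` enters try: `raise TypeError()` raises TypeError.
2. bare `except` matches → `return 49` sets pending return value 49.
3. Before returning, `finally: return 90` runs and overrides the pending return.
4. func() returns 90 → res = 90.
Result: 90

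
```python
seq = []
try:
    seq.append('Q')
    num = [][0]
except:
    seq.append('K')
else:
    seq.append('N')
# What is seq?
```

Step-by-step execution trace:
1. try: `seq.append('Q')` → seq = ['Q'].
2. `num = [][0]` raises IndexError.
3. bare `except` matches → `seq.append('K')` → seq = ['Q', 'K'].
4. `else` is skipped (an exception was raised).
Result: ['Q', 'K']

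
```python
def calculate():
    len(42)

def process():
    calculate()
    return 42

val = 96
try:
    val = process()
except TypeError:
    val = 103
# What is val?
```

Step-by-step execution trace:
1. val starts at 96.
2. try: `process()` calls `calculate()`.
3. `calculate()` evaluates `len(42)`, which raises TypeError; it propagates through process (uncaught).
4. `return 42` in process is not reached; the assignment to val does not complete.
5. `except TypeError` matches → val = 103.
Result: 103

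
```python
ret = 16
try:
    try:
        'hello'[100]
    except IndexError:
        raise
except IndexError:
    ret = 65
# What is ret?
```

Step-by-step execution trace:
1. Inner try: `'hello'[100]` raises IndexError.
2. Inner `except IndexError` matches; bare `raise` re-raises the same IndexError.
3. Outer `except IndexError` matches → ret = 65.
Result: 65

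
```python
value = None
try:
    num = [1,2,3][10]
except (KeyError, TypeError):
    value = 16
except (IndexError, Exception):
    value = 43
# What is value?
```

Step-by-step execution trace:
1. `num = [1,2,3][10]` raises IndexError.
2. `except (KeyError, TypeError)` does not match IndexError; skipped.
3. `except (IndexError, Exception)` matches (IndexError is in the tuple) → value = 43.
Result: 43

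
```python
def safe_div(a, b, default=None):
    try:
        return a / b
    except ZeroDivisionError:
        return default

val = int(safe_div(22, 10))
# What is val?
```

Step-by-step execution trace:
1. `safe_div(22, 10)` enters try: `return 22 / 10` → returns 2.2. No exception raised.
2. `except ZeroDivisionError` is skipped.
3. `int(2.2)` → 2 → val = 2.
Result: 2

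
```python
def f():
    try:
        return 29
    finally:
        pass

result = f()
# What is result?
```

Step-by-step execution trace:
1. `f()` enters try: `return 29` sets pending return value 29.
2. Before returning, `finally: pass` runs (no effect).
3. f() returns 29 → result = 29.
Result: 29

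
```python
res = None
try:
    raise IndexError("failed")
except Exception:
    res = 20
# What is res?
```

Step-by-step execution trace:
1. `raise IndexError(...)` raises IndexError.
2. `except Exception` matches (IndexError is a subclass of Exception) → res = 20.
Result: 20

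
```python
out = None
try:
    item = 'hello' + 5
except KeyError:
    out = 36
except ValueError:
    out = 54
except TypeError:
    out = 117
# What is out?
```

Step-by-step execution trace:
1. `item = 'hello' + 5` raises TypeError.
2. `except KeyError` does not match TypeError; skipped.
3. `except ValueError` does not match TypeError; skipped.
4. `except TypeError` matches → out = 117.
Result: 117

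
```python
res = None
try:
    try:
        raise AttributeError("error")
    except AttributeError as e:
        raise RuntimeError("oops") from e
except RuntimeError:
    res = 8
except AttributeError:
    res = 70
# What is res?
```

Step-by-step execution trace:
1. Inner try raises AttributeError; inner `except AttributeError as e` catches it.
2. `raise RuntimeError(...) from e` raises RuntimeError (AttributeError is attached as __cause__, but only RuntimeError is active).
3. Outer `except RuntimeError` matches → res = 8.
4. `except AttributeError` is not reached.
Result: 8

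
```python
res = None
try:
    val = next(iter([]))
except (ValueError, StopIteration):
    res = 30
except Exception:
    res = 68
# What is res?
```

Step-by-step execution trace:
1. `val = next(iter([]))` raises StopIteration.
2. `except (ValueError, StopIteration)` matches (StopIteration is in the tuple) → res = 30.
3. `except Exception` is not reached.
Result: 30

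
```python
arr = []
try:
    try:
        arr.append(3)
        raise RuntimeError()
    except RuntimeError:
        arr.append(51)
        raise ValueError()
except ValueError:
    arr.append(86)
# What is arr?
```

Step-by-step execution trace:
1. Inner try: `arr.append(3)` → arr = [3].
2. `raise RuntimeError()` raises RuntimeError.
3. Inner `except RuntimeError` matches → `arr.append(51)` → arr = [3, 51].
4. `raise ValueError()` raises ValueError; propagates to outer try.
5. Outer `except ValueError` matches → `arr.append(86)` → arr = [3, 51, 86].
Result: [3, 51, 86]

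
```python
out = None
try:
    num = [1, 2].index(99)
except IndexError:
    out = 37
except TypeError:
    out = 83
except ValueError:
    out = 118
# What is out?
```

Step-by-step execution trace:
1. `num = [1, 2].index(99)` raises ValueError.
2. `except IndexError` does not match ValueError; skipped.
3. `except TypeError` does not match ValueError; skipped.
4. `except ValueError` matches → out = 118.
Result: 118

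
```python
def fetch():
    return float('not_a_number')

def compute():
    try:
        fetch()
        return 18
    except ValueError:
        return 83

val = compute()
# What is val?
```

Step-by-step execution trace:
1. `compute()` calls `fetch()`.
2. `fetch()` evaluates `float('not_a_number')`, which raises ValueError; it propagates to the caller.
3. `return 18` is not reached.
4. `except ValueError` in compute matches → returns 83.
5. val = 83.
Result: 83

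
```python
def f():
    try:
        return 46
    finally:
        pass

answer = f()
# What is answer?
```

Step-by-step execution trace:
1. `f()` enters try: `return 46` sets pending return value 46.
2. Before returning, `finally: pass` runs (no effect).
3. f() returns 46 → answer = 46.
Result: 46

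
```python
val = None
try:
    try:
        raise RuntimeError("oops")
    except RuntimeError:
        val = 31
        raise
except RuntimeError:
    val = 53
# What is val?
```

Step-by-step execution trace:
1. Inner try: `raise RuntimeError("oops")` raises RuntimeError.
2. Inner `except RuntimeError` matches → val = 31.
3. bare `raise` re-raises the same RuntimeError.
4. Outer `except RuntimeError` matches → val = 53.
Result: 53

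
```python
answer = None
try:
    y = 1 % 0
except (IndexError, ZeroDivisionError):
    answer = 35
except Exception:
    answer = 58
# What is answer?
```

Step-by-step execution trace:
1. `y = 1 % 0` raises ZeroDivisionError.
2. `except (IndexError, ZeroDivisionError)` matches (ZeroDivisionError is in the tuple) → answer = 35.
3. `except Exception` is not reached.
Result: 35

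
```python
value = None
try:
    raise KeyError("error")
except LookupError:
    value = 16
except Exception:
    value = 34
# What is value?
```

Step-by-step execution trace:
1. `raise KeyError(...)` raises KeyError.
2. `except LookupError` matches (KeyError is a subclass of LookupError) → value = 16.
3. `except Exception` is not reached.
Result: 16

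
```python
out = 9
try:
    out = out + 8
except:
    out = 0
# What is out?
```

Step-by-step execution trace:
1. out starts at 9.
2. try: `out = out + 8` → out = 17. No exception raised.
3. `except` is skipped.
Result: 17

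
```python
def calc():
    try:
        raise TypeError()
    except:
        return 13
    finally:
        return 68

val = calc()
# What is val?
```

Step-by-step execution trace:
1. `calc()` enters try: `raise TypeError()` raises TypeError.
2. bare `except` matches → `return 13` sets pending return value 13.
3. Before returning, `finally: return 68` runs and overrides the pending return.
4. calc() returns 68 → val = 68.
Result: 68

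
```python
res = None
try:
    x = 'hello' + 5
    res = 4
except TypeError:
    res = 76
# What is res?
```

Step-by-step execution trace:
1. `x = 'hello' + 5` raises TypeError.
2. `res = 4` is not reached.
3. `except TypeError` matches → res = 76.
Result: 76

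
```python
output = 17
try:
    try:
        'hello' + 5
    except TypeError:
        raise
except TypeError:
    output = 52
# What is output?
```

Step-by-step execution trace:
1. Inner try: `'hello' + 5` raises TypeError.
2. Inner `except TypeError` matches; bare `raise` re-raises the same TypeError.
3. Outer `except TypeError` matches → output = 52.
Result: 52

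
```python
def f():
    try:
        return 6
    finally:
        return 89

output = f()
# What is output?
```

Step-by-step execution trace:
1. `f()` enters try: `return 6` sets pending return value 6.
2. Before returning, `finally: return 89` runs and overrides the pending return.
3. f() returns 89 → output = 89.
Result: 89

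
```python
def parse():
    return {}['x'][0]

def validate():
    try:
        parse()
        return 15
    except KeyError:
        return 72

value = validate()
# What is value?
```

Step-by-step execution trace:
1. `validate()` calls `parse()`.
2. `parse()` evaluates `{}['x'][0]`, which raises KeyError; it propagates to the caller.
3. `return 15` is not reached.
4. `except KeyError` in validate matches → returns 72.
5. value = 72.
Result: 72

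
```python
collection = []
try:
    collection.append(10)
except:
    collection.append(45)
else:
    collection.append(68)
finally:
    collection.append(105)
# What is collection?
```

Step-by-step execution trace:
1. try: `collection.append(10)` → collection = [10]. No exception raised.
2. `except` is skipped.
3. `else` runs: `collection.append(68)` → collection = [10, 68].
4. `finally` always runs: `collection.append(105)` → collection = [10, 68, 105].
Result: [10, 68, 105]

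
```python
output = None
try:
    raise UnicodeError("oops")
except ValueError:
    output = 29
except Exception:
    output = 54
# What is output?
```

Step-by-step execution trace:
1. `raise UnicodeError(...)` raises UnicodeError.
2. `except ValueError` matches (UnicodeError is a subclass of ValueError) → output = 29.
3. `except Exception` is not reached.
Result: 29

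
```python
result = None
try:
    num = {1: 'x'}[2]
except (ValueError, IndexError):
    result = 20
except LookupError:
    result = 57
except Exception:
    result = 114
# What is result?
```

Step-by-step execution trace:
1. `num = {1: 'x'}[2]` raises KeyError.
2. `except (ValueError, IndexError)` does not match KeyError; skipped.
3. `except LookupError` matches (KeyError is a subclass of LookupError) → result = 57.
4. `except Exception` is not reached.
Result: 57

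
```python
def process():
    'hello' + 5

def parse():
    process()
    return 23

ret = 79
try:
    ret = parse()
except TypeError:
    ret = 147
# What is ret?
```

Step-by-step execution trace:
1. ret starts at 79.
2. try: `parse()` calls `process()`.
3. `process()` evaluates `'hello' + 5`, which raises TypeError; it propagates through parse (uncaught).
4. `return 23` in parse is not reached; the assignment to ret does not complete.
5. `except TypeError` matches → ret = 147.
Result: 147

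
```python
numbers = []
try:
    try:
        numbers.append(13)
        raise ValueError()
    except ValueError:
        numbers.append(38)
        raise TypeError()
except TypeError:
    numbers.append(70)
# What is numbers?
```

Step-by-step execution trace:
1. Inner try: `numbers.append(13)` → numbers = [13].
2. `raise ValueError()` raises ValueError.
3. Inner `except ValueError` matches → `numbers.append(38)` → numbers = [13, 38].
4. `raise TypeError()` raises TypeError; propagates to outer try.
5. Outer `except TypeError` matches → `numbers.append(70)` → numbers = [13, 38, 70].
Result: [13, 38, 70]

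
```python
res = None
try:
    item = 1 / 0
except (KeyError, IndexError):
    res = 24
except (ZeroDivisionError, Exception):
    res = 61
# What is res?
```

Step-by-step execution trace:
1. `item = 1 / 0` raises ZeroDivisionError.
2. `except (KeyError, IndexError)` does not match ZeroDivisionError; skipped.
3. `except (ZeroDivisionError, Exception)` matches (ZeroDivisionError is in the tuple) → res = 61.
Result: 61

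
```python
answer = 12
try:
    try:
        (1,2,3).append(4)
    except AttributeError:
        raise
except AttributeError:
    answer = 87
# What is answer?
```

Step-by-step execution trace:
1. Inner try: `(1,2,3).append(4)` raises AttributeError.
2. Inner `except AttributeError` matches; bare `raise` re-raises the same AttributeError.
3. Outer `except AttributeError` matches → answer = 87.
Result: 87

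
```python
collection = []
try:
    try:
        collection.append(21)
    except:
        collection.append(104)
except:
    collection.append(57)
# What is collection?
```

Step-by-step execution trace:
1. Inner try: `collection.append(21)` → collection = [21]. No exception raised.
2. Inner `except` is skipped.
3. Inner try completes normally; outer `except` is skipped.
Result: [21]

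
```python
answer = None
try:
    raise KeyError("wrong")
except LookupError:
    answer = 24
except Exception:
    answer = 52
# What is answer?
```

Step-by-step execution trace:
1. `raise KeyError(...)` raises KeyError.
2. `except LookupError` matches (KeyError is a subclass of LookupError) → answer = 24.
3. `except Exception` is not reached.
Result: 24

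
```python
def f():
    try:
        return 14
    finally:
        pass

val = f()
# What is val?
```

Step-by-step execution trace:
1. `f()` enters try: `return 14` sets pending return value 14.
2. Before returning, `finally: pass` runs (no effect).
3. f() returns 14 → val = 14.
Result: 14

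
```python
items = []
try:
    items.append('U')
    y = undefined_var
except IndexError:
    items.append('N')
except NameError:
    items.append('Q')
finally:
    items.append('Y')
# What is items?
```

Step-by-step execution trace:
1. try: `items.append('U')` → items = ['U'].
2. `y = undefined_var` raises NameError.
3. `except IndexError` does not match NameError; skipped.
4. `except NameError` matches → `items.append('Q')` → items = ['U', 'Q'].
5. finally always runs: `items.append('Y')` → items = ['U', 'Q', 'Y'].
Result: ['U', 'Q', 'Y']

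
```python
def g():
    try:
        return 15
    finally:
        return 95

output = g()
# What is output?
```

Step-by-step execution trace:
1. `g()` enters try: `return 15` sets pending return value 15.
2. Before returning, `finally: return 95` runs and overrides the pending return.
3. g() returns 95 → output = 95.
Result: 95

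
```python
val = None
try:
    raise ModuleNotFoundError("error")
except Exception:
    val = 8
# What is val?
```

Step-by-step execution trace:
1. `raise ModuleNotFoundError(...)` raises ModuleNotFoundError.
2. `except Exception` matches (ModuleNotFoundError is a subclass of Exception) → val = 8.
Result: 8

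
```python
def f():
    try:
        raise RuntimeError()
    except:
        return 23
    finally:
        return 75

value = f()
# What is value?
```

Step-by-step execution trace:
1. `f()` enters try: `raise RuntimeError()` raises RuntimeError.
2. bare `except` matches → `return 23` sets pending return value 23.
3. Before returning, `finally: return 75` runs and overrides the pending return.
4. f() returns 75 → value = 75.
Result: 75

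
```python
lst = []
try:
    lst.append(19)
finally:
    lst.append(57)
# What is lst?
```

Step-by-step execution trace:
1. try: `lst.append(19)` → lst = [19].
2. The try body completes without raising.
3. finally always runs: `lst.append(57)` → lst = [19, 57].
Result: [19, 57]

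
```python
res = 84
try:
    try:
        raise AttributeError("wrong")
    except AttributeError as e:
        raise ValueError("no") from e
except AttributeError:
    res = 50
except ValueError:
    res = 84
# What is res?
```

Step-by-step execution trace:
1. Inner try raises AttributeError; inner `except AttributeError as e` catches it.
2. `raise ValueError(...) from e` raises ValueError (AttributeError is attached as __cause__, but only ValueError is active).
3. Outer `except AttributeError` does not match ValueError; skipped.
4. Outer `except ValueError` matches → res = 84.
Result: 84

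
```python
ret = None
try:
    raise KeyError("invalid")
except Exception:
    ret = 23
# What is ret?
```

Step-by-step execution trace:
1. `raise KeyError(...)` raises KeyError.
2. `except Exception` matches (KeyError is a subclass of Exception) → ret = 23.
Result: 23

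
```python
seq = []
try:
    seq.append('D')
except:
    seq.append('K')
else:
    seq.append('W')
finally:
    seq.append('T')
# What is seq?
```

Step-by-step execution trace:
1. try: `seq.append('D')` → seq = ['D']. No exception raised.
2. `except` is skipped.
3. `else` runs: `seq.append('W')` → seq = ['D', 'W'].
4. `finally` always runs: `seq.append('T')` → seq = ['D', 'W', 'T'].
Result: ['D', 'W', 'T']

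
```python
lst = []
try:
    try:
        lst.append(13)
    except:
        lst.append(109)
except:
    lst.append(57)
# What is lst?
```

Step-by-step execution trace:
1. Inner try: `lst.append(13)` → lst = [13]. No exception raised.
2. Inner `except` is skipped.
3. Inner try completes normally; outer `except` is skipped.
Result: [13]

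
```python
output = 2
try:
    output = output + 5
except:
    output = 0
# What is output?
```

Step-by-step execution trace:
1. output starts at 2.
2. try: `output = output + 5` → output = 7. No exception raised.
3. `except` is skipped.
Result: 7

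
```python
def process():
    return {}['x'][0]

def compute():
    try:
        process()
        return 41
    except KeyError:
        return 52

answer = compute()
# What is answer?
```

Step-by-step execution trace:
1. `compute()` calls `process()`.
2. `process()` evaluates `{}['x'][0]`, which raises KeyError; it propagates to the caller.
3. `return 41` is not reached.
4. `except KeyError` in compute matches → returns 52.
5. answer = 52.
Result: 52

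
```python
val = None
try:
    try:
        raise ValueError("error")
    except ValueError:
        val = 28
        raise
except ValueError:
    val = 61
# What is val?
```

Step-by-step execution trace:
1. Inner try: `raise ValueError("error")` raises ValueError.
2. Inner `except ValueError` matches → val = 28.
3. bare `raise` re-raises the same ValueError.
4. Outer `except ValueError` matches → val = 61.
Result: 61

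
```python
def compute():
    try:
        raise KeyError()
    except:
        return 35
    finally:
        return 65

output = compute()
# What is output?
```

Step-by-step execution trace:
1. `compute()` enters try: `raise KeyError()` raises KeyError.
2. bare `except` matches → `return 35` sets pending return value 35.
3. Before returning, `finally: return 65` runs and overrides the pending return.
4. compute() returns 65 → output = 65.
Result: 65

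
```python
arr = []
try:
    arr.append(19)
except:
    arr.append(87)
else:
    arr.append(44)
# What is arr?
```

Step-by-step execution trace:
1. try: `arr.append(19)` → arr = [19]. No exception raised.
2. `except` is skipped.
3. `else` runs (try completed without exception): `arr.append(44)` → arr = [19, 44].
Result: [19, 44]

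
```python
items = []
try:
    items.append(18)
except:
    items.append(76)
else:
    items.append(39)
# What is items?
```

Step-by-step execution trace:
1. try: `items.append(18)` → items = [18]. No exception raised.
2. `except` is skipped.
3. `else` runs (try completed without exception): `items.append(39)` → items = [18, 39].
Result: [18, 39]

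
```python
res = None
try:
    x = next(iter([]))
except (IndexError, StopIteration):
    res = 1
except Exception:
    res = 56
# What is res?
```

Step-by-step execution trace:
1. `x = next(iter([]))` raises StopIteration.
2. `except (IndexError, StopIteration)` matches (StopIteration is in the tuple) → res = 1.
3. `except Exception` is not reached.
Result: 1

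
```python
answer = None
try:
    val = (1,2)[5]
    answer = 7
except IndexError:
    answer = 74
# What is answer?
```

Step-by-step execution trace:
1. `val = (1,2)[5]` raises IndexError.
2. `answer = 7` is not reached.
3. `except IndexError` matches → answer = 74.
Result: 74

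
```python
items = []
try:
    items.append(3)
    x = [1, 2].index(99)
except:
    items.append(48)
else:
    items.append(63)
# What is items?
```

Step-by-step execution trace:
1. try: `items.append(3)` → items = [3].
2. `x = [1, 2].index(99)` raises ValueError.
3. bare `except` matches → `items.append(48)` → items = [3, 48].
4. `else` is skipped (an exception was raised).
Result: [3, 48]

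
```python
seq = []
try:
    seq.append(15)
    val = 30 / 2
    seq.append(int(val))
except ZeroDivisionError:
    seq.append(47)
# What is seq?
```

Step-by-step execution trace:
1. try: `seq.append(15)` → seq = [15].
2. `val = 30 / 2` → val = 15.0. No exception raised.
3. `seq.append(int(val))` → seq = [15, 15].
4. `except ZeroDivisionError` is skipped (no exception was raised).
Result: [15, 15]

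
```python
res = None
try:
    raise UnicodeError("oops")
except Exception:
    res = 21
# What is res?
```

Step-by-step execution trace:
1. `raise UnicodeError(...)` raises UnicodeError.
2. `except Exception` matches (UnicodeError is a subclass of Exception) → res = 21.
Result: 21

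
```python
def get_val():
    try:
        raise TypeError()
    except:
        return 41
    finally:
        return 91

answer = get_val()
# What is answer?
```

Step-by-step execution trace:
1. `get_val()` enters try: `raise TypeError()` raises TypeError.
2. bare `except` matches → `return 41` sets pending return value 41.
3. Before returning, `finally: return 91` runs and overrides the pending return.
4. get_val() returns 91 → answer = 91.
Result: 91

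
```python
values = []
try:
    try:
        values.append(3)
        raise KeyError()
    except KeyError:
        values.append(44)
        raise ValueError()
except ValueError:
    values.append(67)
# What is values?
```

Step-by-step execution trace:
1. Inner try: `values.append(3)` → values = [3].
2. `raise KeyError()` raises KeyError.
3. Inner `except KeyError` matches → `values.append(44)` → values = [3, 44].
4. `raise ValueError()` raises ValueError; propagates to outer try.
5. Outer `except ValueError` matches → `values.append(67)` → values = [3, 44, 67].
Result: [3, 44, 67]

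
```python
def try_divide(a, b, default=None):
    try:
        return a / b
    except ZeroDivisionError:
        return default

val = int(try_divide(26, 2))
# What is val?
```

Step-by-step execution trace:
1. `try_divide(26, 2)` enters try: `return 26 / 2` → returns 13.0. No exception raised.
2. `except ZeroDivisionError` is skipped.
3. `int(13.0)` → 13 → val = 13.
Result: 13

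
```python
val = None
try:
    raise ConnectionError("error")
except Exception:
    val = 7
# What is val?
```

Step-by-step execution trace:
1. `raise ConnectionError(...)` raises ConnectionError.
2. `except Exception` matches (ConnectionError is a subclass of Exception) → val = 7.
Result: 7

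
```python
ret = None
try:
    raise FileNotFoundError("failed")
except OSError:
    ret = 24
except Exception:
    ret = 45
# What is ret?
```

Step-by-step execution trace:
1. `raise FileNotFoundError(...)` raises FileNotFoundError.
2. `except OSError` matches (FileNotFoundError is a subclass of OSError) → ret = 24.
3. `except Exception` is not reached.
Result: 24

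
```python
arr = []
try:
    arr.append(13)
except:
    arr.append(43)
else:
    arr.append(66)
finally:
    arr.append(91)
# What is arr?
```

Step-by-step execution trace:
1. try: `arr.append(13)` → arr = [13]. No exception raised.
2. `except` is skipped.
3. `else` runs: `arr.append(66)` → arr = [13, 66].
4. `finally` always runs: `arr.append(91)` → arr = [13, 66, 91].
Result: [13, 66, 91]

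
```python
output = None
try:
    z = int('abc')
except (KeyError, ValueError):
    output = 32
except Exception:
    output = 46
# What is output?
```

Step-by-step execution trace:
1. `z = int('abc')` raises ValueError.
2. `except (KeyError, ValueError)` matches (ValueError is in the tuple) → output = 32.
3. `except Exception` is not reached.
Result: 32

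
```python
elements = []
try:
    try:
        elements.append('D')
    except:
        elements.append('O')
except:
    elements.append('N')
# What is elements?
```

Step-by-step execution trace:
1. Inner try: `elements.append('D')` → elements = ['D']. No exception raised.
2. Inner `except` is skipped.
3. Inner try completes normally; outer `except` is skipped.
Result: ['D']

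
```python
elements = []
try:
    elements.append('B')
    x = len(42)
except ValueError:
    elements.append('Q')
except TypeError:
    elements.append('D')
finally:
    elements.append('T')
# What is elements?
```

Step-by-step execution trace:
1. try: `elements.append('B')` → elements = ['B'].
2. `x = len(42)` raises TypeError.
3. `except ValueError` does not match TypeError; skipped.
4. `except TypeError` matches → `elements.append('D')` → elements = ['B', 'D'].
5. finally always runs: `elements.append('T')` → elements = ['B', 'D', 'T'].
Result: ['B', 'D', 'T']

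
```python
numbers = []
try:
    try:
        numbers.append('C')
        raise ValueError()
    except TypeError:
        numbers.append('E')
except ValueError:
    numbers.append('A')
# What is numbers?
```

Step-by-step execution trace:
1. Inner try: `numbers.append('C')` → numbers = ['C'].
2. `raise ValueError()` raises ValueError.
3. Inner `except TypeError` does not match ValueError; exception propagates to outer try.
4. Outer `except ValueError` matches → `numbers.append('A')` → numbers = ['C', 'A'].
Result: ['C', 'A']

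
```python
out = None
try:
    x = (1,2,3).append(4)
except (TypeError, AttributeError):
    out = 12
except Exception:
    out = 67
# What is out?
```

Step-by-step execution trace:
1. `x = (1,2,3).append(4)` raises AttributeError.
2. `except (TypeError, AttributeError)` matches (AttributeError is in the tuple) → out = 12.
3. `except Exception` is not reached.
Result: 12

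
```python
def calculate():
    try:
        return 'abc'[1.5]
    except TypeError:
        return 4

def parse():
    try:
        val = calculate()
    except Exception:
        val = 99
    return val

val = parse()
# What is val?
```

Step-by-step execution trace:
1. `parse()` calls `calculate()`.
2. In calculate: `'abc'[1.5]` raises TypeError; `except TypeError` catches it → returns 4.
3. In parse: `val = calculate()` → val = 4. No exception reaches parse.
4. `except Exception` is skipped; parse returns 4.
5. val = 4.
Result: 4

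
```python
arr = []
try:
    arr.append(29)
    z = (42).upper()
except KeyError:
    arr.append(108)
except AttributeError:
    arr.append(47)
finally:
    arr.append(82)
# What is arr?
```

Step-by-step execution trace:
1. try: `arr.append(29)` → arr = [29].
2. `z = (42).upper()` raises AttributeError.
3. `except KeyError` does not match AttributeError; skipped.
4. `except AttributeError` matches → `arr.append(47)` → arr = [29, 47].
5. finally always runs: `arr.append(82)` → arr = [29, 47, 82].
Result: [29, 47, 82]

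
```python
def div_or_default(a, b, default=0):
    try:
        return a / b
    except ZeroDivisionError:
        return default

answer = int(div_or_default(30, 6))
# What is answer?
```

Step-by-step execution trace:
1. `div_or_default(30, 6)` enters try: `return 30 / 6` → returns 5.0. No exception raised.
2. `except ZeroDivisionError` is skipped.
3. `int(5.0)` → 5 → answer = 5.
Result: 5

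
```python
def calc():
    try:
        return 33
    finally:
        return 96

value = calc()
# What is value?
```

Step-by-step execution trace:
1. `calc()` enters try: `return 33` sets pending return value 33.
2. Before returning, `finally: return 96` runs and overrides the pending return.
3. calc() returns 96 → value = 96.
Result: 96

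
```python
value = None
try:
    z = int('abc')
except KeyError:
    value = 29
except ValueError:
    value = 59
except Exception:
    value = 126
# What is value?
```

Step-by-step execution trace:
1. `z = int('abc')` raises ValueError.
2. `except KeyError` does not match ValueError; skipped.
3. `except ValueError` matches → value = 59.
4. Remaining except clauses are skipped.
Result: 59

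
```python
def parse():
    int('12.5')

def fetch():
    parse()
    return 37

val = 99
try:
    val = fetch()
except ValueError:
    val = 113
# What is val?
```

Step-by-step execution trace:
1. val starts at 99.
2. try: `fetch()` calls `parse()`.
3. `parse()` evaluates `int('12.5')`, which raises ValueError; it propagates through fetch (uncaught).
4. `return 37` in fetch is not reached; the assignment to val does not complete.
5. `except ValueError` matches → val = 113.
Result: 113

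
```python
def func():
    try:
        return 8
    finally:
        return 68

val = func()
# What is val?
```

Step-by-step execution trace:
1. `func()` enters try: `return 8` sets pending return value 8.
2. Before returning, `finally: return 68` runs and overrides the pending return.
3. func() returns 68 → val = 68.
Result: 68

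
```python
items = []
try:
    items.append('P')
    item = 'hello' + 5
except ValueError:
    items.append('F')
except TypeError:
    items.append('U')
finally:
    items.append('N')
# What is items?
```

Step-by-step execution trace:
1. try: `items.append('P')` → items = ['P'].
2. `item = 'hello' + 5` raises TypeError.
3. `except ValueError` does not match TypeError; skipped.
4. `except TypeError` matches → `items.append('U')` → items = ['P', 'U'].
5. finally always runs: `items.append('N')` → items = ['P', 'U', 'N'].
Result: ['P', 'U', 'N']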